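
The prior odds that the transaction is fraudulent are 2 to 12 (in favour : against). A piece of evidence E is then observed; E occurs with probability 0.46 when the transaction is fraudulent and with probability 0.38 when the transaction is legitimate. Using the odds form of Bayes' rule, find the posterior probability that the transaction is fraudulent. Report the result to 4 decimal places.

Prior odds = 2/12 = 0.16667. In log-odds, ln(0.16667) = -1.7918.
Add log likelihood ratio: ln(1.2105) = 0.19106.
Posterior log-odds = -1.6007, so posterior odds = exp(-1.6007) = 0.20175. Converting, P(H|E) = 0.20175/1.2018 = 0.1679.

Posterior probability ≈ 0.1679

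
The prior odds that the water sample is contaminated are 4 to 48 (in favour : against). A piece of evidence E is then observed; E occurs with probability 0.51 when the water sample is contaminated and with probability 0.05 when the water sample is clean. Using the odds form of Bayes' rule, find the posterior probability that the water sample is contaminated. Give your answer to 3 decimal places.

Prior odds = 4/48 = 0.083333.
Likelihood ratio for E = 0.51/0.05 = 10.200.
Posterior odds = prior odds × LR = 0.85000.
Posterior probability = odds/(1+odds) = 0.85000/1.8500 = 0.459.

Posterior probability ≈ 0.459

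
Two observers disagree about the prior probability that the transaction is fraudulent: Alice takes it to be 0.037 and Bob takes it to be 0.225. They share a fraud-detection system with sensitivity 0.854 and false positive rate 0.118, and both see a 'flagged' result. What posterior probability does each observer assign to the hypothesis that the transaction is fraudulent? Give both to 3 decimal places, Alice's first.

P('+'|H) = 0.854, P('+'|¬H) = 0.118.
Alice: numerator 0.854·0.037 = 0.031598; evidence = 0.031598+0.118·0.963 = 0.14523; posterior = 0.218.
Bob: numerator 0.854·0.225 = 0.19215; evidence = 0.19215+0.118·0.775 = 0.28360; posterior = 0.678.

Alice: 0.218; Bob: 0.678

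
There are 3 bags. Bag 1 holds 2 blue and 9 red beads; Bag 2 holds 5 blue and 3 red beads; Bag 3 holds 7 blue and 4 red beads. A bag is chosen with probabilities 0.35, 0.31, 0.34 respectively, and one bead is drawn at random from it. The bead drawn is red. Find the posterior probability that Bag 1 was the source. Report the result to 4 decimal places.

Posterior probability ≈ 0.5442

Tabulate prior·likelihood by source: [1] prior 0.35, lik 0.8182, product 0.2864; [2] prior 0.31, lik 0.375, product 0.1162; [3] prior 0.34, lik 0.3636, product 0.1236.
Normalizing constant = 0.52625; the posterior for Bag 1 is its product over the sum, 0.2864/0.52625 = 0.5442.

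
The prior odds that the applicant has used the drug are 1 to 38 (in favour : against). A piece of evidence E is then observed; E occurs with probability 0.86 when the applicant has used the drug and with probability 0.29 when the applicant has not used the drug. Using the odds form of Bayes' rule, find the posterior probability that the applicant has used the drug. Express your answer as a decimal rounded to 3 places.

Posterior probability ≈ 0.072

Prior odds = 1/38 = 0.026316. In log-odds, ln(0.026316) = -3.6376.
Add log likelihood ratio: ln(2.9655) = 1.0871.
Posterior log-odds = -2.5505, so posterior odds = exp(-2.5505) = 0.078040. Converting, P(H|E) = 0.078040/1.0780 = 0.072.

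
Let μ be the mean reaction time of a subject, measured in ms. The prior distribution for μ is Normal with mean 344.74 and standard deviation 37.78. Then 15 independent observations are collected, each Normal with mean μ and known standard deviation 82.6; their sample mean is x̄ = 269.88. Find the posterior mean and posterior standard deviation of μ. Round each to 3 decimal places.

With known σ, the Normal prior is conjugate. Weight on the data is w = (n/σ²)/(n/σ² + 1/τ₀²) = 0.00219852/(0.00219852+0.00070061) = 0.75834.
Posterior mean = w·x̄ + (1−w)·μ₀ = 0.75834·269.88 + 0.24166·344.74 = 287.971. Posterior variance = 1/(0.00219852+0.00070061) = 344.931, so SD = 18.572.

Posterior mean ≈ 287.971; posterior SD ≈ 18.572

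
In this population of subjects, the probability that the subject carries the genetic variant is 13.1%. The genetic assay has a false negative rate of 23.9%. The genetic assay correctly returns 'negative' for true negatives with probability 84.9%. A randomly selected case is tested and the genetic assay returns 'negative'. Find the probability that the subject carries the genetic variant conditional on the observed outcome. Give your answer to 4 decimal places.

P(H | E) ≈ 0.0407

Let H be the event that the subject carries the genetic variant. P(H) = 0.131, so P(¬H) = 0.869. With E the 'negative' result, P(E|H) = 0.239 and P(E|¬H) = 0.849.
P(E) = 0.239·0.131 + 0.849·0.869 = 0.031309 + 0.73778 = 0.76909.
By Bayes' theorem, P(H|E) = 0.031309 / 0.76909 = 0.0407.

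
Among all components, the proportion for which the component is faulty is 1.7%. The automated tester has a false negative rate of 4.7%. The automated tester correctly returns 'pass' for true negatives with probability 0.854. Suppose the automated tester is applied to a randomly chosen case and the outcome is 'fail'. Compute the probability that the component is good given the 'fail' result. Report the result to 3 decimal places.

P(¬H | E) ≈ 0.899

Let H be the event that the component is faulty. P(H) = 0.017, so P(¬H) = 0.983. With E the 'fail' result, P(E|H) = 0.953 and P(E|¬H) = 0.146.
P(E) = 0.953·0.017 + 0.146·0.983 = 0.016201 + 0.14352 = 0.15972.
By Bayes' theorem, P(H|E) = 0.016201 / 0.15972 = 0.101. Hence P(¬H|E) = 1 − 0.101 = 0.899.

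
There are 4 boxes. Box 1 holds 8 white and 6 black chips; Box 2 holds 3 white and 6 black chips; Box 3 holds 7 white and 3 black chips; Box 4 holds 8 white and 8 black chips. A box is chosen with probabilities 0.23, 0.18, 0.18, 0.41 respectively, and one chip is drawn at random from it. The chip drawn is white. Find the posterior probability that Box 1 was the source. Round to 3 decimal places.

P(white|Box 1) = 0.5714; P(white|Box 2) = 0.3333; P(white|Box 3) = 0.7; P(white|Box 4) = 0.5.
Prior × likelihood for each source: 0.23·0.5714=0.1314, 0.18·0.3333=0.06000, 0.18·0.7=0.1260, 0.41·0.5=0.2050. Summing gives P(white) = 0.52243.
P(Box 1 | white) = 0.1314 / 0.52243 = 0.252.

Posterior probability ≈ 0.252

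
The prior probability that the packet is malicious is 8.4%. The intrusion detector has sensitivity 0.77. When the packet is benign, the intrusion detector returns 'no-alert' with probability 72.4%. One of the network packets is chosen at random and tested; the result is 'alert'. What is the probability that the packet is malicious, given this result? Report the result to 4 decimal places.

Let H be the event that the packet is malicious. P(H) = 0.084, so P(¬H) = 0.916. With E the 'alert' result, P(E|H) = 0.77 and P(E|¬H) = 0.276.
P(E) = 0.77·0.084 + 0.276·0.916 = 0.064680 + 0.25282 = 0.31750.
By Bayes' theorem, P(H|E) = 0.064680 / 0.31750 = 0.2037.

P(H | E) ≈ 0.2037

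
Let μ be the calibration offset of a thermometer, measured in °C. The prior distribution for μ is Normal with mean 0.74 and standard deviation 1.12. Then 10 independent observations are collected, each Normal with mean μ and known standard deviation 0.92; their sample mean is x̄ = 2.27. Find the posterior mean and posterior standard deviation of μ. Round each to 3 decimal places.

Posterior mean ≈ 2.173; posterior SD ≈ 0.282

Prior precision 1/τ₀² = 1/1.12² = 0.797194; data precision n/σ² = 10/0.92² = 11.8147.
Posterior precision = 0.797194 + 11.8147 = 12.6119, giving posterior SD = 1/√12.6119 = 0.282.
Posterior mean = (0.797194·0.74 + 11.8147·2.27) / 12.6119 = 2.173.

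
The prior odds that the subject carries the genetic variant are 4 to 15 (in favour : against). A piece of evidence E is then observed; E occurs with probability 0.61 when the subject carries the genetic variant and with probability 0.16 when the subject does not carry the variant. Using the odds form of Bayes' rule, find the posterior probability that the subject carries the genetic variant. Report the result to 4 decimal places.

Posterior probability ≈ 0.5041

Prior odds = 4/15 = 0.26667. In log-odds, ln(0.26667) = -1.3218.
Add log likelihood ratio: ln(3.8125) = 1.3383.
Posterior log-odds = 0.016529, so posterior odds = exp(0.016529) = 1.0167. Converting, P(H|E) = 1.0167/2.0167 = 0.5041.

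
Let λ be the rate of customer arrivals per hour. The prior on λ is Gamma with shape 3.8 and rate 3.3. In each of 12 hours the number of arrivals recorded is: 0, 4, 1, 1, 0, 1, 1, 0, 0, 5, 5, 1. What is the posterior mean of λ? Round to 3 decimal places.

Posterior mean ≈ 1.490

The Poisson likelihood adds the total count to the shape and the number of exposure periods to the rate. Here ∑xᵢ = 19 and n = 12, so shape 3.8→22.8 and rate 3.3→15.3.
E[λ | data] = 22.8/15.3 = 1.490.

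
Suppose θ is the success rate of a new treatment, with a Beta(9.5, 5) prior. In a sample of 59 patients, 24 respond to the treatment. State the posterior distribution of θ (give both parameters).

Posterior: Beta(33.5, 40)

Observing 24 successes and 35 failures updates Beta(9.5, 5) by adding the success and failure counts to the two shape parameters: α = 9.5+24 = 33.5, β = 5+35 = 40.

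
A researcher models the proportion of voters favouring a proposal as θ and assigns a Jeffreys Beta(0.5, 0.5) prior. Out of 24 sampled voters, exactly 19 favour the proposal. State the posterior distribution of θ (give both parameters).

Posterior: Beta(19.5, 5.5)

The binomial likelihood is conjugate to the Beta prior: with 19 successes and 5 failures, the posterior is Beta(0.5+19, 0.5+5) = Beta(19.5, 5.5).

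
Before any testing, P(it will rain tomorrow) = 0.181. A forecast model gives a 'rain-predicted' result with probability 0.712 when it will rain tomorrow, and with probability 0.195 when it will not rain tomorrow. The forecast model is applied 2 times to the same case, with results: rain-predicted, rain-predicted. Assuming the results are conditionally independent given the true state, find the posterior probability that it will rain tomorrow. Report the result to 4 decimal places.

Posterior P(H) ≈ 0.7466

Let H be the event that it will rain tomorrow; start with P(H) = 0.181. P('rain-predicted'|H) = 0.712, P('rain-predicted'|¬H) = 0.195.
Update on result 1 ('rain-predicted'): P(H) ← 0.712·0.1810 / (0.712·0.1810 + 0.195·0.8190) = 0.12887/0.28858 = 0.4466.
Update on result 2 ('rain-predicted'): P(H) ← 0.712·0.4466 / (0.712·0.4466 + 0.195·0.5534) = 0.31796/0.42588 = 0.7466.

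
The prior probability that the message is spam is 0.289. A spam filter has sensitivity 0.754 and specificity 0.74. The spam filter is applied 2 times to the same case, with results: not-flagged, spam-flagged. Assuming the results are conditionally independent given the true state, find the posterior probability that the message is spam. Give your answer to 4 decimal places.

Posterior P(H) ≈ 0.2815

Let H be the event that the message is spam; start with P(H) = 0.289. P('spam-flagged'|H) = 0.754, P('spam-flagged'|¬H) = 0.26.
Update on result 1 ('not-flagged'): P(H) ← 0.246·0.2890 / (0.246·0.2890 + 0.74·0.7110) = 0.071094/0.59723 = 0.1190.
Update on result 2 ('spam-flagged'): P(H) ← 0.754·0.1190 / (0.754·0.1190 + 0.26·0.8810) = 0.089755/0.31881 = 0.2815.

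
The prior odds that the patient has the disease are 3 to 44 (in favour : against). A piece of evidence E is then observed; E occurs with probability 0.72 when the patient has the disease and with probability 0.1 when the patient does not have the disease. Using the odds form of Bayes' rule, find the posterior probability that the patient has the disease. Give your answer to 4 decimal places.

Posterior probability ≈ 0.3293

Prior odds = 3/44 = 0.068182.
Likelihood ratio for E = 0.72/0.1 = 7.2000.
Posterior odds = prior odds × LR = 0.49091.
Posterior probability = odds/(1+odds) = 0.49091/1.4909 = 0.3293.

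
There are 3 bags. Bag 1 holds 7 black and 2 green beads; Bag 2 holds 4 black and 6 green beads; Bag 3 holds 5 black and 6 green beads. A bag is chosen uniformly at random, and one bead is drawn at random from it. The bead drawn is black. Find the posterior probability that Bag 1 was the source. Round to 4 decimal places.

Tabulate prior·likelihood by source: [1] prior 0.333333, lik 0.7778, product 0.2593; [2] prior 0.333333, lik 0.4, product 0.1333; [3] prior 0.333333, lik 0.4545, product 0.1515.
Normalizing constant = 0.54411; the posterior for Bag 1 is its product over the sum, 0.2593/0.54411 = 0.4765.

Posterior probability ≈ 0.4765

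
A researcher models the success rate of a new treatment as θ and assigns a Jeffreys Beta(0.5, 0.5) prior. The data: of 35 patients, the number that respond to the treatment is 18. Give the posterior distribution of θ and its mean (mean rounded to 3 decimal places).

The binomial likelihood is conjugate to the Beta prior: with 18 successes and 17 failures, the posterior is Beta(0.5+18, 0.5+17) = Beta(18.5, 17.5).
Posterior mean = α/(α+β) = 18.5/36 = 0.514.

Posterior: Beta(18.5, 17.5); mean ≈ 0.514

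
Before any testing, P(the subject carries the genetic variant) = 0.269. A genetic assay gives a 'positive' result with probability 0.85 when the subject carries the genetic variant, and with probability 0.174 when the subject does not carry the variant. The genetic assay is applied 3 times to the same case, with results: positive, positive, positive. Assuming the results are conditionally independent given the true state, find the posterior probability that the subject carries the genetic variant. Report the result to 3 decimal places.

Posterior P(H) ≈ 0.977

Let H be the event that the subject carries the genetic variant; start with P(H) = 0.269. P('positive'|H) = 0.85, P('positive'|¬H) = 0.174.
Update on result 1 ('positive'): P(H) ← 0.85·0.2690 / (0.85·0.2690 + 0.174·0.7310) = 0.22865/0.35584 = 0.6426.
Update on result 2 ('positive'): P(H) ← 0.85·0.6426 / (0.85·0.6426 + 0.174·0.3574) = 0.54617/0.60837 = 0.8978.
Update on result 3 ('positive'): P(H) ← 0.85·0.8978 / (0.85·0.8978 + 0.174·0.1022) = 0.76310/0.78089 = 0.9772.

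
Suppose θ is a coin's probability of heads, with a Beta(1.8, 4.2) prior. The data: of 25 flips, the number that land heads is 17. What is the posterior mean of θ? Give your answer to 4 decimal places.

Observing 17 successes and 8 failures updates Beta(1.8, 4.2) by adding the success and failure counts to the two shape parameters: α = 1.8+17 = 18.8, β = 4.2+8 = 12.2.
E[θ | data] = 18.8/(18.8+12.2) = 0.6065.

Posterior mean ≈ 0.6065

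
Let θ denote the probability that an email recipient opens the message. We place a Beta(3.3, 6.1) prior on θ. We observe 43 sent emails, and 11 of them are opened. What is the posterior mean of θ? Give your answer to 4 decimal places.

Observing 11 successes and 32 failures updates Beta(3.3, 6.1) by adding the success and failure counts to the two shape parameters: α = 3.3+11 = 14.3, β = 6.1+32 = 38.1.
Posterior mean = α/(α+β) = 14.3/52.4 = 0.2729.

Posterior mean ≈ 0.2729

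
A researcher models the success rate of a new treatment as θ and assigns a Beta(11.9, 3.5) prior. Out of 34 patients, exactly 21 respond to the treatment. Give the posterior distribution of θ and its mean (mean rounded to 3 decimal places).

Posterior: Beta(32.9, 16.5); mean ≈ 0.666

Observing 21 successes and 13 failures updates Beta(11.9, 3.5) by adding the success and failure counts to the two shape parameters: α = 11.9+21 = 32.9, β = 3.5+13 = 16.5.
Posterior mean = α/(α+β) = 32.9/49.4 = 0.666.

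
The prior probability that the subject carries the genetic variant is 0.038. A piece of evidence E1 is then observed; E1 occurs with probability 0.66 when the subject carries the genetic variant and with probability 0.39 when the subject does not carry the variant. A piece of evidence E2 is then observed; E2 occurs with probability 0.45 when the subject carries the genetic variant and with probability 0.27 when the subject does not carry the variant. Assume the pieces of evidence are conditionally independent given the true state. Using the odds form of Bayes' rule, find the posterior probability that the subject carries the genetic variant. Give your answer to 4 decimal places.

Prior odds = 0.038/(1−0.038) = 0.039501.
Likelihood ratio for E1 = 0.66/0.39 = 1.6923.
Likelihood ratio for E2 = 0.45/0.27 = 1.6667.
Posterior odds = prior odds × LR₁ × LR₂ = 0.11141.
Posterior probability = odds/(1+odds) = 0.11141/1.1114 = 0.1002.

Posterior probability ≈ 0.1002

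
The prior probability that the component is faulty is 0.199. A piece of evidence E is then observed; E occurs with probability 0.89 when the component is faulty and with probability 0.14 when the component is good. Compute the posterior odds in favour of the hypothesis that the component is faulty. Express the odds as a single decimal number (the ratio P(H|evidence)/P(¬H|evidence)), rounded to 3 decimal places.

Prior odds = 0.199/(1−0.199) = 0.24844.
Likelihood ratio for E = 0.89/0.14 = 6.3571.
Posterior odds = prior odds × LR = 1.5794.

Posterior odds ≈ 1.579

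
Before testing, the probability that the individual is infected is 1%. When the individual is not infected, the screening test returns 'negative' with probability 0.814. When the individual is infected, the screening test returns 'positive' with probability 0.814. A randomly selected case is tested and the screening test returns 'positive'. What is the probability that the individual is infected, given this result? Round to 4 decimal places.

Write H for 'the individual is infected'. Prior odds H:¬H = 0.01/0.99 = 0.010101. For the 'positive' outcome, the likelihood ratio is 0.814/0.186 = 4.3763.
Posterior odds = 0.010101 × 4.3763 = 0.044205, so P(H|E) = 0.044205/(1+0.044205) = 0.0423.

P(H | E) ≈ 0.0423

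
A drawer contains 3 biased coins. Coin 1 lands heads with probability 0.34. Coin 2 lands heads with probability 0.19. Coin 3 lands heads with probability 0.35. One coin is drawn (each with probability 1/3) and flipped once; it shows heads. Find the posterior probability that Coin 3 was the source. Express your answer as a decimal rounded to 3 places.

Posterior probability ≈ 0.398

P(heads|C1) = 0.34; P(heads|C2) = 0.19; P(heads|C3) = 0.35.
Prior × likelihood for each source: 0.333333·0.34=0.1133, 0.333333·0.19=0.06333, 0.333333·0.35=0.1167. Summing gives P(heads) = 0.29333.
P(Coin 3 | heads) = 0.1167 / 0.29333 = 0.398.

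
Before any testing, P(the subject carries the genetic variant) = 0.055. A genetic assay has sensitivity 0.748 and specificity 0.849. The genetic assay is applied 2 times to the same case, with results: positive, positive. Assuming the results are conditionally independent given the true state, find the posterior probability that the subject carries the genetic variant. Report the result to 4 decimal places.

Posterior P(H) ≈ 0.5882

With H the event that the subject carries the genetic variant, the joint likelihood of the observed sequence is P(data|H) = 0.748·0.748 = 0.55950 and P(data|¬H) = 0.151·0.151 = 0.022801.
Bayes: P(H|data) = 0.055·0.55950 / (0.055·0.55950 + 0.945·0.022801) = 0.030773/0.052320 = 0.5882.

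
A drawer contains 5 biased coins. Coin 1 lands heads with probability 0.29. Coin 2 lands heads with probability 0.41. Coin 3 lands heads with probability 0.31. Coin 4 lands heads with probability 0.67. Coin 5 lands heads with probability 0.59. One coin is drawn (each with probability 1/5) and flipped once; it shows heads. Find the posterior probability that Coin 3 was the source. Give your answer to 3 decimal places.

Tabulate prior·likelihood by source: [1] prior 0.2, lik 0.29, product 0.05800; [2] prior 0.2, lik 0.41, product 0.08200; [3] prior 0.2, lik 0.31, product 0.06200; [4] prior 0.2, lik 0.67, product 0.1340; [5] prior 0.2, lik 0.59, product 0.1180.
Normalizing constant = 0.45400; the posterior for Coin 3 is its product over the sum, 0.06200/0.45400 = 0.137.

Posterior probability ≈ 0.137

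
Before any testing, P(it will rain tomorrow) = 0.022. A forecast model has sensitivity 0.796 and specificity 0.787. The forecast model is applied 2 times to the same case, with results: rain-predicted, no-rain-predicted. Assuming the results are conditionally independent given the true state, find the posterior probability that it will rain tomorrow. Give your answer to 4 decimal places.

Posterior P(H) ≈ 0.0213

Let H be the event that it will rain tomorrow; start with P(H) = 0.022. P('rain-predicted'|H) = 0.796, P('rain-predicted'|¬H) = 0.213.
Update on result 1 ('rain-predicted'): P(H) ← 0.796·0.0220 / (0.796·0.0220 + 0.213·0.9780) = 0.017512/0.22583 = 0.0775.
Update on result 2 ('no-rain-predicted'): P(H) ← 0.204·0.0775 / (0.204·0.0775 + 0.787·0.9225) = 0.015819/0.74179 = 0.0213.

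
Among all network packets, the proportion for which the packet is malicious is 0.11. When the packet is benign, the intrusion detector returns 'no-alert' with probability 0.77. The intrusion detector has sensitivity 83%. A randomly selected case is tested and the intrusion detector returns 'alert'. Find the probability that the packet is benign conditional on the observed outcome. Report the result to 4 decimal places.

Let H be the event that the packet is malicious. P(H) = 0.11, so P(¬H) = 0.89. With E the 'alert' result, P(E|H) = 0.83 and P(E|¬H) = 0.23.
P(E) = 0.83·0.11 + 0.23·0.89 = 0.091300 + 0.20470 = 0.29600.
By Bayes' theorem, P(H|E) = 0.091300 / 0.29600 = 0.3084. Hence P(¬H|E) = 1 − 0.3084 = 0.6916.

P(¬H | E) ≈ 0.6916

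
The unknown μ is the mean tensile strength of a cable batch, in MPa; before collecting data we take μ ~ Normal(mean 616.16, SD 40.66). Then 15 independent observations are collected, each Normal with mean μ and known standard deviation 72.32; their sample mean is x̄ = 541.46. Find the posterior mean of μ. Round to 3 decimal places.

Posterior mean ≈ 554.471

With known σ, the Normal prior is conjugate. Weight on the data is w = (n/σ²)/(n/σ² + 1/τ₀²) = 0.00286797/(0.00286797+0.00060487) = 0.82583.
Posterior mean = w·x̄ + (1−w)·μ₀ = 0.82583·541.46 + 0.17417·616.16 = 554.471.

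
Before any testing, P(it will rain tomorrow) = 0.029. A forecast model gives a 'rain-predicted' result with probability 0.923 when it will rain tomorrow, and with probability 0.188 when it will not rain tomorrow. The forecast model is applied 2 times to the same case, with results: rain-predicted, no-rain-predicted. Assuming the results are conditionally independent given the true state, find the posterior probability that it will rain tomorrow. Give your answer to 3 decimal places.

Posterior P(H) ≈ 0.014

Let H be the event that it will rain tomorrow; start with P(H) = 0.029. P('rain-predicted'|H) = 0.923, P('rain-predicted'|¬H) = 0.188.
Update on result 1 ('rain-predicted'): P(H) ← 0.923·0.0290 / (0.923·0.0290 + 0.188·0.9710) = 0.026767/0.20932 = 0.1279.
Update on result 2 ('no-rain-predicted'): P(H) ← 0.077·0.1279 / (0.077·0.1279 + 0.812·0.8721) = 0.0098467/0.71801 = 0.0137.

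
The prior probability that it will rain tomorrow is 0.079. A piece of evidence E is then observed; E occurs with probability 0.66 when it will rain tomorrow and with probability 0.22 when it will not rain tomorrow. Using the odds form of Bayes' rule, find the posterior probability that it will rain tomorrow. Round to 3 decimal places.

Posterior probability ≈ 0.205

Prior odds = 0.079/(1−0.079) = 0.085776. In log-odds, ln(0.085776) = -2.4560.
Add log likelihood ratio: ln(3.0000) = 1.0986.
Posterior log-odds = -1.3574, so posterior odds = exp(-1.3574) = 0.25733. Converting, P(H|E) = 0.25733/1.2573 = 0.205.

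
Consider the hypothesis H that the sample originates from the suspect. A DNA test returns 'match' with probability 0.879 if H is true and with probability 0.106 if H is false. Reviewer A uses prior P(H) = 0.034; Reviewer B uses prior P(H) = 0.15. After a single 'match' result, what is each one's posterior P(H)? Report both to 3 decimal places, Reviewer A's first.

P('+'|H) = 0.879, P('+'|¬H) = 0.106.
Reviewer A: numerator 0.879·0.034 = 0.029886; evidence = 0.029886+0.106·0.966 = 0.13228; posterior = 0.226.
Reviewer B: numerator 0.879·0.15 = 0.13185; evidence = 0.13185+0.106·0.85 = 0.22195; posterior = 0.594.

Reviewer A: 0.226; Reviewer B: 0.594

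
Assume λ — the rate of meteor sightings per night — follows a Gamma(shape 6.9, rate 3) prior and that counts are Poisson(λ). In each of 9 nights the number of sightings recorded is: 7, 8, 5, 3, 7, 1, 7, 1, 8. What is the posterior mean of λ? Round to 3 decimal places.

Total count ∑xᵢ = 47 over n = 9 nights.
Gamma is conjugate to the Poisson likelihood: posterior is Gamma(shape = 6.9+47 = 53.9, rate = 3+9 = 12).
Posterior mean = shape/rate = 53.9/12 = 4.492.

Posterior mean ≈ 4.492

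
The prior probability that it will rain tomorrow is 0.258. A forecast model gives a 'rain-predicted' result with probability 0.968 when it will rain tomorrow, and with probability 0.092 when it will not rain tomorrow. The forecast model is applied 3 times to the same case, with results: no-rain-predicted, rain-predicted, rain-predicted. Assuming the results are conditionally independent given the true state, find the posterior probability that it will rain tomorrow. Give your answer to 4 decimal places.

Let H be the event that it will rain tomorrow; start with P(H) = 0.258. P('rain-predicted'|H) = 0.968, P('rain-predicted'|¬H) = 0.092.
Update on result 1 ('no-rain-predicted'): P(H) ← 0.032·0.2580 / (0.032·0.2580 + 0.908·0.7420) = 0.0082560/0.68199 = 0.0121.
Update on result 2 ('rain-predicted'): P(H) ← 0.968·0.0121 / (0.968·0.0121 + 0.092·0.9879) = 0.011718/0.10260 = 0.1142.
Update on result 3 ('rain-predicted'): P(H) ← 0.968·0.1142 / (0.968·0.1142 + 0.092·0.8858) = 0.11055/0.19205 = 0.5757.

Posterior P(H) ≈ 0.5757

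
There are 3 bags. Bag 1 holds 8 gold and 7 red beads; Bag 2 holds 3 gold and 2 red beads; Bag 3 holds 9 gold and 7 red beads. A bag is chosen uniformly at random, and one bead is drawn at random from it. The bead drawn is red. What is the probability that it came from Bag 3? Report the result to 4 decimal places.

Posterior probability ≈ 0.3355

P(red|Bag 1) = 0.4667; P(red|Bag 2) = 0.4; P(red|Bag 3) = 0.4375.
Prior × likelihood for each source: 0.333333·0.4667=0.1556, 0.333333·0.4=0.1333, 0.333333·0.4375=0.1458. Summing gives P(red) = 0.43472.
P(Bag 3 | red) = 0.1458 / 0.43472 = 0.3355.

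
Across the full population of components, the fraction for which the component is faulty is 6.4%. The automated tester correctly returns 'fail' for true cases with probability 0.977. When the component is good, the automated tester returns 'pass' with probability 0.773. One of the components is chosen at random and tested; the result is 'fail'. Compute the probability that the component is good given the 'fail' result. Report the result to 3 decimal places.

Write H for 'the component is faulty'. Prior odds H:¬H = 0.064/0.936 = 0.068376. For the 'fail' outcome, the likelihood ratio is 0.977/0.227 = 4.3040.
Posterior odds = 0.068376 × 4.3040 = 0.29429, so P(H|E) = 0.29429/(1+0.29429) = 0.227. Then P(¬H|E) = 1 − 0.227 = 0.773.

P(¬H | E) ≈ 0.773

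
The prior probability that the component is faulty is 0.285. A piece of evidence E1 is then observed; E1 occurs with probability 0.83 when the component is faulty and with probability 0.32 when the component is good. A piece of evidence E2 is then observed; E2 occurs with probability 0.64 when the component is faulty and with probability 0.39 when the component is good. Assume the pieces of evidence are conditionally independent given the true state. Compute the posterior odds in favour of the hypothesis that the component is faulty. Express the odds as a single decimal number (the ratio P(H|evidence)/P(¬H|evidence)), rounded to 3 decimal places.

Posterior odds ≈ 1.697

Prior odds = 0.285/(1−0.285) = 0.39860.
Likelihood ratio for E1 = 0.83/0.32 = 2.5938.
Likelihood ratio for E2 = 0.64/0.39 = 1.6410.
Posterior odds = prior odds × LR₁ × LR₂ = 1.6966.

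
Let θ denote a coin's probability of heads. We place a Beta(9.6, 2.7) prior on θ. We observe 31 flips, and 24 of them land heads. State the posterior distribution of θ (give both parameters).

Posterior: Beta(33.6, 9.7)

The binomial likelihood is conjugate to the Beta prior: with 24 successes and 7 failures, the posterior is Beta(9.6+24, 2.7+7) = Beta(33.6, 9.7).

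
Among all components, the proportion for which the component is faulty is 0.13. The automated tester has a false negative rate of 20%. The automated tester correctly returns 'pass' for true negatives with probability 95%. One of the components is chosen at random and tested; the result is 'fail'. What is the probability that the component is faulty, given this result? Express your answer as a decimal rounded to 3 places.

P(H | E) ≈ 0.705

Write H for 'the component is faulty'. Prior odds H:¬H = 0.13/0.87 = 0.14943. For the 'fail' outcome, the likelihood ratio is 0.8/0.05 = 16.000.
Posterior odds = 0.14943 × 16.000 = 2.3908, so P(H|E) = 2.3908/(1+2.3908) = 0.705.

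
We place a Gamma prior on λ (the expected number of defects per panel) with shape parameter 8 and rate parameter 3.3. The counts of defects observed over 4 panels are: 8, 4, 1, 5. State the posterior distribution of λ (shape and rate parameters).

The Poisson likelihood adds the total count to the shape and the number of exposure periods to the rate. Here ∑xᵢ = 18 and n = 4, so shape 8→26 and rate 3.3→7.3.

Posterior: Gamma(shape=26, rate=7.3)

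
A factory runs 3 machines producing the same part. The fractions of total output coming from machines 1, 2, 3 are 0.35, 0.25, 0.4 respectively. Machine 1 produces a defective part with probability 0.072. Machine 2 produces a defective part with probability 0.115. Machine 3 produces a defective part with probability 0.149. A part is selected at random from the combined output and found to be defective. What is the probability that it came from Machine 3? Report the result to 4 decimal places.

Tabulate prior·likelihood by source: [1] prior 0.35, lik 0.072, product 0.02520; [2] prior 0.25, lik 0.115, product 0.02875; [3] prior 0.4, lik 0.149, product 0.05960.
Normalizing constant = 0.11355; the posterior for Machine 3 is its product over the sum, 0.05960/0.11355 = 0.5249.

Posterior probability ≈ 0.5249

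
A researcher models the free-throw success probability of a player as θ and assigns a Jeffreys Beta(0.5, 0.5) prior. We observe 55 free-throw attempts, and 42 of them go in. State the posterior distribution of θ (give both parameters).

Posterior: Beta(42.5, 13.5)

The binomial likelihood is conjugate to the Beta prior: with 42 successes and 13 failures, the posterior is Beta(0.5+42, 0.5+13) = Beta(42.5, 13.5).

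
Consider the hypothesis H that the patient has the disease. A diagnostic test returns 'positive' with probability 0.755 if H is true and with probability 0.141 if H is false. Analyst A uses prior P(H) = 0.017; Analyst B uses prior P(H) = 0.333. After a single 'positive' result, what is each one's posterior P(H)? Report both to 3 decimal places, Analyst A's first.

P('+'|H) = 0.755, P('+'|¬H) = 0.141.
Analyst A: numerator 0.755·0.017 = 0.012835; evidence = 0.012835+0.141·0.983 = 0.15144; posterior = 0.085.
Analyst B: numerator 0.755·0.333 = 0.25141; evidence = 0.25141+0.141·0.667 = 0.34546; posterior = 0.728.

Analyst A: 0.085; Analyst B: 0.728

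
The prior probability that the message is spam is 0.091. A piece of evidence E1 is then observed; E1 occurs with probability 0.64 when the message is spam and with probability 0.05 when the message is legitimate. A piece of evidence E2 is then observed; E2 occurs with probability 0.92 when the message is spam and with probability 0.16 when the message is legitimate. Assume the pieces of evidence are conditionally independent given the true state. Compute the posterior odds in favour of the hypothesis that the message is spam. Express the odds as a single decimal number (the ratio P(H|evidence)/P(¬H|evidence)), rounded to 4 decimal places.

Prior odds = 0.091/(1−0.091) = 0.10011. In log-odds, ln(0.10011) = -2.3015.
Add log likelihood ratios: ln(12.800) + ln(5.7500) = 4.2986.
Posterior log-odds = 1.9972, so posterior odds = exp(1.9972) = 7.3681.

Posterior odds ≈ 7.3681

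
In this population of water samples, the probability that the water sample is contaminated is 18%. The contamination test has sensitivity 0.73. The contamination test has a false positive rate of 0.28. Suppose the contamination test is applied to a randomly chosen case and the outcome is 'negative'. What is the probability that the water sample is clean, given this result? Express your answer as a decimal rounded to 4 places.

Let H be the event that the water sample is contaminated. P(H) = 0.18, so P(¬H) = 0.82. With E the 'negative' result, P(E|H) = 0.27 and P(E|¬H) = 0.72.
P(E) = 0.27·0.18 + 0.72·0.82 = 0.048600 + 0.59040 = 0.63900.
By Bayes' theorem, P(H|E) = 0.048600 / 0.63900 = 0.0761. Hence P(¬H|E) = 1 − 0.0761 = 0.9239.

P(¬H | E) ≈ 0.9239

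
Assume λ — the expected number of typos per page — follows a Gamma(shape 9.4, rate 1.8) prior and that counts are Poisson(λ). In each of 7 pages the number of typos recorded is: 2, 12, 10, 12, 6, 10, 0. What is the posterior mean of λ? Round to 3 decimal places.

The Poisson likelihood adds the total count to the shape and the number of exposure periods to the rate. Here ∑xᵢ = 52 and n = 7, so shape 9.4→61.4 and rate 1.8→8.8.
Posterior mean = shape/rate = 61.4/8.8 = 6.977.

Posterior mean ≈ 6.977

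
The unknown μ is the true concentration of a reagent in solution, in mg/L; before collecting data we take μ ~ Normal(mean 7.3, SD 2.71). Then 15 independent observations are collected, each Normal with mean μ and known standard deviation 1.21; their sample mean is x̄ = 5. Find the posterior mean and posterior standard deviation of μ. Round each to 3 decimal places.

Posterior mean ≈ 5.030; posterior SD ≈ 0.310

Prior precision 1/τ₀² = 1/2.71² = 0.136164; data precision n/σ² = 15/1.21² = 10.2452.
Posterior precision = 0.136164 + 10.2452 = 10.3814, giving posterior SD = 1/√10.3814 = 0.310.
Posterior mean = (0.136164·7.3 + 10.2452·5) / 10.3814 = 5.030.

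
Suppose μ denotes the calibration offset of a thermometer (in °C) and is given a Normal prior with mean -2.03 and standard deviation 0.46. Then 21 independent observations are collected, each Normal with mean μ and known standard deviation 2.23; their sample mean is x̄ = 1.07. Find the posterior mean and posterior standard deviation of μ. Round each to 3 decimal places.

With known σ, the Normal prior is conjugate. Weight on the data is w = (n/σ²)/(n/σ² + 1/τ₀²) = 4.22289/(4.22289+4.72590) = 0.47190.
Posterior mean = w·x̄ + (1−w)·μ₀ = 0.47190·1.07 + 0.52810·-2.03 = -0.567. Posterior variance = 1/(4.22289+4.72590) = 0.111747, so SD = 0.334.

Posterior mean ≈ -0.567; posterior SD ≈ 0.334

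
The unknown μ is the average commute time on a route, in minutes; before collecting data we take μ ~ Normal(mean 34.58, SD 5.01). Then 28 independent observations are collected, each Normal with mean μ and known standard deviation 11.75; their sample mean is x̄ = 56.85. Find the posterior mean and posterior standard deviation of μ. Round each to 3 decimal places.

Posterior mean ≈ 53.193; posterior SD ≈ 2.030

With known σ, the Normal prior is conjugate. Weight on the data is w = (n/σ²)/(n/σ² + 1/τ₀²) = 0.202807/(0.202807+0.0398405) = 0.83581.
Posterior mean = w·x̄ + (1−w)·μ₀ = 0.83581·56.85 + 0.16419·34.58 = 53.193. Posterior variance = 1/(0.202807+0.0398405) = 4.12121, so SD = 2.030.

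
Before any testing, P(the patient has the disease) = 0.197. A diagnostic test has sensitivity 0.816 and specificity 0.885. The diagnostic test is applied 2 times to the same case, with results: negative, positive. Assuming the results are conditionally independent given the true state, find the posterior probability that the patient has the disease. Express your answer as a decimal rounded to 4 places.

Posterior P(H) ≈ 0.2657

Let H be the event that the patient has the disease; start with P(H) = 0.197. P('positive'|H) = 0.816, P('positive'|¬H) = 0.115.
Update on result 1 ('negative'): P(H) ← 0.184·0.1970 / (0.184·0.1970 + 0.885·0.8030) = 0.036248/0.74690 = 0.0485.
Update on result 2 ('positive'): P(H) ← 0.816·0.0485 / (0.816·0.0485 + 0.115·0.9515) = 0.039601/0.14902 = 0.2657.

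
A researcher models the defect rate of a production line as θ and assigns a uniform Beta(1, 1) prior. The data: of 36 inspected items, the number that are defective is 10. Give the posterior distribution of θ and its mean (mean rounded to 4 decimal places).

The binomial likelihood is conjugate to the Beta prior: with 10 successes and 26 failures, the posterior is Beta(1+10, 1+26) = Beta(11, 27).
Posterior mean = α/(α+β) = 11/38 = 0.2895.

Posterior: Beta(11, 27); mean ≈ 0.2895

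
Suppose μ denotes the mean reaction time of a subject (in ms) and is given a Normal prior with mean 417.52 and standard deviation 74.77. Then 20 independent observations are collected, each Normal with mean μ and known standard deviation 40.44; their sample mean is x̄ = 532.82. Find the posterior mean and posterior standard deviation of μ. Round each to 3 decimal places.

With known σ, the Normal prior is conjugate. Weight on the data is w = (n/σ²)/(n/σ² + 1/τ₀²) = 0.0122295/(0.0122295+0.00017887) = 0.98558.
Posterior mean = w·x̄ + (1−w)·μ₀ = 0.98558·532.82 + 0.014416·417.52 = 531.158. Posterior variance = 1/(0.0122295+0.00017887) = 80.5909, so SD = 8.977.

Posterior mean ≈ 531.158; posterior SD ≈ 8.977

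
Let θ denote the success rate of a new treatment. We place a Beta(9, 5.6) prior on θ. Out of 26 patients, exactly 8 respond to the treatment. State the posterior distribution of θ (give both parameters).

Posterior: Beta(17, 23.6)

The binomial likelihood is conjugate to the Beta prior: with 8 successes and 18 failures, the posterior is Beta(9+8, 5.6+18) = Beta(17, 23.6).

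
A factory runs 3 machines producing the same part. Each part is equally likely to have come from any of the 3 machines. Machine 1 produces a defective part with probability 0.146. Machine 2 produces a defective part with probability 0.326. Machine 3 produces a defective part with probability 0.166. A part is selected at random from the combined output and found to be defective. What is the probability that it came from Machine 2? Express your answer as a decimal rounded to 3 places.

Posterior probability ≈ 0.511

P(defective|M1) = 0.146; P(defective|M2) = 0.326; P(defective|M3) = 0.166.
Prior × likelihood for each source: 0.333333·0.146=0.04867, 0.333333·0.326=0.1087, 0.333333·0.166=0.05533. Summing gives P(defective) = 0.21267.
P(Machine 2 | defective) = 0.1087 / 0.21267 = 0.511.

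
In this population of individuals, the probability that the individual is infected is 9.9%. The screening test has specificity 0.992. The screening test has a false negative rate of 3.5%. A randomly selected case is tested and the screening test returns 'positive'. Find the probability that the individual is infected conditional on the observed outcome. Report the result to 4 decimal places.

P(H | E) ≈ 0.9298

Let H be the event that the individual is infected. P(H) = 0.099, so P(¬H) = 0.901. With E the 'positive' result, P(E|H) = 0.965 and P(E|¬H) = 0.008.
P(E) = 0.965·0.099 + 0.008·0.901 = 0.095535 + 0.0072080 = 0.10274.
By Bayes' theorem, P(H|E) = 0.095535 / 0.10274 = 0.9298.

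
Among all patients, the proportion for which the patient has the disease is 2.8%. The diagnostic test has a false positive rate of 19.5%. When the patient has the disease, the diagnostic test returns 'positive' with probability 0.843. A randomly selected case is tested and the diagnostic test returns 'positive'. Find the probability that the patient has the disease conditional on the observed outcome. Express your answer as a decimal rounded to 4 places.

P(H | E) ≈ 0.1107

Let H be the event that the patient has the disease. P(H) = 0.028, so P(¬H) = 0.972. With E the 'positive' result, P(E|H) = 0.843 and P(E|¬H) = 0.195.
P(E) = 0.843·0.028 + 0.195·0.972 = 0.023604 + 0.18954 = 0.21314.
By Bayes' theorem, P(H|E) = 0.023604 / 0.21314 = 0.1107.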